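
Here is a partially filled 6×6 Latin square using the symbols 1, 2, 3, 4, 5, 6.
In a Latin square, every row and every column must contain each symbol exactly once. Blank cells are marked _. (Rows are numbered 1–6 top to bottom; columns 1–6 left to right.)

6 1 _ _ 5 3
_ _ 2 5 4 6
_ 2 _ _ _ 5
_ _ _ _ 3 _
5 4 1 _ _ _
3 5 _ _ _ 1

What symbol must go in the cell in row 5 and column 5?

6

Row 1, column 3: row 1 has {1, 3, 5, 6} and column 3 has {1, 2}, leaving only 4.
Row 1, column 4: row 1 has {1, 3, 4, 5, 6} and column 4 has {5}, leaving only 2.
Row 2, column 1: row 2 has {2, 4, 5, 6} and column 1 has {3, 5, 6}, leaving only 1.
Row 2, column 2: row 2 has {1, 2, 4, 5, 6} and column 2 has {1, 2, 4, 5}, leaving only 3.
Row 3, column 1: row 3 has {2, 5} and column 1 has {1, 3, 5, 6}, leaving only 4.
Row 4, column 1: row 4 has {3} and column 1 has {1, 3, 4, 5, 6}, leaving only 2.
Row 4, column 2: row 4 has {2, 3} and column 2 has {1, 2, 3, 4, 5}, leaving only 6.
Row 4, column 3: row 4 has {2, 3, 6} and column 3 has {1, 2, 4}, leaving only 5.
Row 4, column 6: row 4 has {2, 3, 5, 6} and column 6 has {1, 3, 5, 6}, leaving only 4.
Row 4, column 4: row 4 has {2, 3, 4, 5, 6} and column 4 has {2, 5}, leaving only 1.
Row 5, column 6: row 5 has {1, 4, 5} and column 6 has {1, 3, 4, 5, 6}, leaving only 2.
Row 5 already has {1, 2, 4, 5} and column 5 already has {3, 4, 5}, so row 5, column 5 must be 6.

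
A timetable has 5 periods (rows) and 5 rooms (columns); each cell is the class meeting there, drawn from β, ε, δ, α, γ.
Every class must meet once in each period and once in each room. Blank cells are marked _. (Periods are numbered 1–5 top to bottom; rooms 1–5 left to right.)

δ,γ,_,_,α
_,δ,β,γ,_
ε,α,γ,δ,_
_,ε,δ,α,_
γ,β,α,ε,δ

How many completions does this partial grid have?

Period 1, room 3: eliminating its period and room leaves {ε}.
Period 1, room 4: eliminating its period and room leaves {β}.
Period 2, room 1: eliminating its period and room leaves {α}.
Period 2, room 5: eliminating its period and room leaves {ε}.
Period 3, room 5: eliminating its period and room leaves {β}.
Period 4, room 1: eliminating its period and room leaves {β}.
Period 4, room 5: eliminating its period and room leaves {β, γ}.
Only one assignment across all blanks avoids any period or room repeat, giving 1 completion.

1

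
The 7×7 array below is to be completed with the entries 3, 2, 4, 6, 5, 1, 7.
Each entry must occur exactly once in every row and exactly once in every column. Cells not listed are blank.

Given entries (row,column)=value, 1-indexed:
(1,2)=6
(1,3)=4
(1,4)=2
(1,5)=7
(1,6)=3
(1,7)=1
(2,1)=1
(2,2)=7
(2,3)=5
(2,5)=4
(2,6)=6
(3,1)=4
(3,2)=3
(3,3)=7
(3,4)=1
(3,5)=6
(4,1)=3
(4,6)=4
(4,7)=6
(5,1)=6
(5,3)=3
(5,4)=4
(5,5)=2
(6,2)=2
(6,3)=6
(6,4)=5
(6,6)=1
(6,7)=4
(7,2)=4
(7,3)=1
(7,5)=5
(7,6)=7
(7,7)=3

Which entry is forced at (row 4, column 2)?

Row 1, column 1: row 1 has {3, 2, 4, 6, 1, 7} and column 1 has {3, 4, 6, 1}, leaving only 5.
Row 2, column 4: row 2 has {4, 6, 5, 1, 7} and column 4 has {2, 4, 5, 1}, leaving only 3.
Row 2, column 7: row 2 has {3, 4, 6, 5, 1, 7} and column 7 has {3, 4, 6, 1}, leaving only 2.
Row 3, column 7: row 3 has {3, 4, 6, 1, 7} and column 7 has {3, 2, 4, 6, 1}, leaving only 5.
Row 3, column 6: row 3 has {3, 4, 6, 5, 1, 7} and column 6 has {3, 4, 6, 1, 7}, leaving only 2.
Row 4, column 3: row 4 has {3, 4, 6} and column 3 has {3, 4, 6, 5, 1, 7}, leaving only 2.
Row 4, column 4: row 4 has {3, 2, 4, 6} and column 4 has {3, 2, 4, 5, 1}, leaving only 7.
Row 4, column 5: row 4 has {3, 2, 4, 6, 7} and column 5 has {2, 4, 6, 5, 7}, leaving only 1.
Row 4 already has {3, 2, 4, 6, 1, 7} and column 2 already has {3, 2, 4, 6, 7}, so row 4, column 2 must be 5.

5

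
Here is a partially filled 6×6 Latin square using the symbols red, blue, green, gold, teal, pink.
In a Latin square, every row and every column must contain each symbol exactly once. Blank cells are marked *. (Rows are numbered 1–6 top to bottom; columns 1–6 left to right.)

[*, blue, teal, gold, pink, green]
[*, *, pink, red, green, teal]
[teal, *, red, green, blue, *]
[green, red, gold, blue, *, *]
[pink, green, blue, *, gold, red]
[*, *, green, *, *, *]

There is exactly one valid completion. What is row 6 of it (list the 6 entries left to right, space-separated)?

gold teal green pink red blue

Row 1, column 1: row 1 has {blue, green, gold, teal, pink} and column 1 has {green, teal, pink}, leaving only red.
Row 2, column 2: row 2 has {red, green, teal, pink} and column 2 has {red, blue, green}, leaving only gold.
Row 2, column 1: row 2 has {red, green, gold, teal, pink} and column 1 has {red, green, teal, pink}, leaving only blue.
Row 6, column 1: row 6 has {green} and column 1 has {red, blue, green, teal, pink}, leaving only gold.
Row 3, column 2: row 3 has {red, blue, green, teal} and column 2 has {red, blue, green, gold}, leaving only pink.
Row 6, column 2: row 6 has {green, gold} and column 2 has {red, blue, green, gold, pink}, leaving only teal.
Row 6, column 4: row 6 has {green, gold, teal} and column 4 has {red, blue, green, gold}, leaving only pink.
Row 6, column 5: row 6 has {green, gold, teal, pink} and column 5 has {blue, green, gold, pink}, leaving only red.
Row 6, column 6: row 6 has {red, green, gold, teal, pink} and column 6 has {red, green, teal}, leaving only blue.
So row 6 reads: gold teal green pink red blue.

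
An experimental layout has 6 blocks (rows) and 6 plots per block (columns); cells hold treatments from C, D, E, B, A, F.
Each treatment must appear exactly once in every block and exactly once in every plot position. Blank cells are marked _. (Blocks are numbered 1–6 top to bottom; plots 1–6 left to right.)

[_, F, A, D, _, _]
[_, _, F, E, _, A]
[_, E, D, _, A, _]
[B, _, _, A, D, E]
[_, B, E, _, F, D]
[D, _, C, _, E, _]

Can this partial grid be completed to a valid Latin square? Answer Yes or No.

Block 4, plot 3: block 4 together with plot 3 already contain {C, D, E, B, A, F} — every symbol — so nothing can go there. The grid has no valid completion.

No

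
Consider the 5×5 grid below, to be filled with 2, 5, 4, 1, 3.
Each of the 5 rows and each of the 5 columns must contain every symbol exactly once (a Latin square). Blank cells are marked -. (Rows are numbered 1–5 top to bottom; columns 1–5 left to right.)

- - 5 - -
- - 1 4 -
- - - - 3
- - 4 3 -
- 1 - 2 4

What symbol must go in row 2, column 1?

Row 1, column 4: row 1 has {5} and column 4 has {2, 4, 3}, leaving only 1.
Row 1, column 5: row 1 has {5, 1} and column 5 has {4, 3}, leaving only 2.
Row 2, column 5: row 2 has {4, 1} and column 5 has {2, 4, 3}, leaving only 5.
Row 3, column 3: row 3 has {3} and column 3 has {5, 4, 1}, leaving only 2.
Row 3, column 4: row 3 has {2, 3} and column 4 has {2, 4, 1, 3}, leaving only 5.
Row 3, column 2: row 3 has {2, 5, 3} and column 2 has {1}, leaving only 4.
Row 1, column 2: row 1 has {2, 5, 1} and column 2 has {4, 1}, leaving only 3.
Row 1, column 1: row 1 has {2, 5, 1, 3} and column 1 has {}, leaving only 4.
Row 2, column 2: row 2 has {5, 4, 1} and column 2 has {4, 1, 3}, leaving only 2.
Row 2 already has {2, 5, 4, 1} and column 1 already has {4}, so row 2, column 1 must be 3.

3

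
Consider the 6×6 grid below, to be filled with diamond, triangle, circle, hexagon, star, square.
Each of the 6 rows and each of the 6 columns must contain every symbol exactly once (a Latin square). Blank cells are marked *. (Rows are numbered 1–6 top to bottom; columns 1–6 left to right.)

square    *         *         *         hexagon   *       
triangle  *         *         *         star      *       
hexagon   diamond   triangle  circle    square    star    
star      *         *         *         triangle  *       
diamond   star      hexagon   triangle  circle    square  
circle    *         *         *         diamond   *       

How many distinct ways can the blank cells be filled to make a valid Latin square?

20

Row 1, column 2: eliminating its row and column leaves {triangle, circle}.
Row 1, column 3: eliminating its row and column leaves {diamond, circle, star}.
Row 1, column 4: eliminating its row and column leaves {diamond, star}.
Row 1, column 6: eliminating its row and column leaves {diamond, triangle, circle}.
Row 2, column 2: eliminating its row and column leaves {circle, hexagon, square}.
Row 2, column 3: eliminating its row and column leaves {diamond, circle, square}.
Row 2, column 4: eliminating its row and column leaves {diamond, hexagon, square}.
Row 2, column 6: eliminating its row and column leaves {diamond, circle, hexagon}.
Row 4, column 2: eliminating its row and column leaves {circle, hexagon, square}.
Row 4, column 3: eliminating its row and column leaves {diamond, circle, square}.
Row 4, column 4: eliminating its row and column leaves {diamond, hexagon, square}.
Row 4, column 6: eliminating its row and column leaves {diamond, circle, hexagon}.
Row 6, column 2: eliminating its row and column leaves {triangle, hexagon, square}.
Row 6, column 3: eliminating its row and column leaves {star, square}.
Row 6, column 4: eliminating its row and column leaves {hexagon, star, square}.
Row 6, column 6: eliminating its row and column leaves {triangle, hexagon}.
Enumerating the assignments across these blanks that avoid any row or column repeat gives 20 completions.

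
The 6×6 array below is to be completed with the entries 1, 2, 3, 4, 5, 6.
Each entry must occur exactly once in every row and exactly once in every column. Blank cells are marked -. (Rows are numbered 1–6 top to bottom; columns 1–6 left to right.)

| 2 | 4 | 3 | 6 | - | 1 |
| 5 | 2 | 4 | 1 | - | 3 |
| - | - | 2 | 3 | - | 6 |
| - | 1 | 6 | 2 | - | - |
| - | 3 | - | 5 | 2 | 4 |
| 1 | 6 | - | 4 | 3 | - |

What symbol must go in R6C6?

2

Row 1, column 5: row 1 has {1, 2, 3, 4, 6} and column 5 has {2, 3}, leaving only 5.
Row 2, column 5: row 2 has {1, 2, 3, 4, 5} and column 5 has {2, 3, 5}, leaving only 6.
Row 3, column 1: row 3 has {2, 3, 6} and column 1 has {1, 2, 5}, leaving only 4.
Row 3, column 2: row 3 has {2, 3, 4, 6} and column 2 has {1, 2, 3, 4, 6}, leaving only 5.
Row 3, column 5: row 3 has {2, 3, 4, 5, 6} and column 5 has {2, 3, 5, 6}, leaving only 1.
Row 4, column 1: row 4 has {1, 2, 6} and column 1 has {1, 2, 4, 5}, leaving only 3.
Row 4, column 5: row 4 has {1, 2, 3, 6} and column 5 has {1, 2, 3, 5, 6}, leaving only 4.
Row 4, column 6: row 4 has {1, 2, 3, 4, 6} and column 6 has {1, 3, 4, 6}, leaving only 5.
Row 6 already has {1, 3, 4, 6} and column 6 already has {1, 3, 4, 5, 6}, so row 6, column 6 must be 2.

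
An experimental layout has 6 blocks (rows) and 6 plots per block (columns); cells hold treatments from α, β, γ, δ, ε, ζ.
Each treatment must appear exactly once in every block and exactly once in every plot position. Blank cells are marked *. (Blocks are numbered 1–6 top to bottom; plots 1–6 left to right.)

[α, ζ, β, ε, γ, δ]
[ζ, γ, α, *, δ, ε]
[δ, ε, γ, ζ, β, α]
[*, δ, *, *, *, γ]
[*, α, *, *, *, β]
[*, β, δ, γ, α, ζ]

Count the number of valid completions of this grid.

2

Block 2, plot 4: eliminating its block and plot leaves {β}.
Block 4, plot 1: eliminating its block and plot leaves {β, ε}.
Block 4, plot 3: eliminating its block and plot leaves {ε, ζ}.
Block 4, plot 4: eliminating its block and plot leaves {α, β}.
Block 4, plot 5: eliminating its block and plot leaves {ε, ζ}.
Block 5, plot 1: eliminating its block and plot leaves {γ, ε}.
Block 5, plot 3: eliminating its block and plot leaves {ε, ζ}.
Block 5, plot 4: eliminating its block and plot leaves {δ}.
Block 5, plot 5: eliminating its block and plot leaves {ε, ζ}.
Block 6, plot 1: eliminating its block and plot leaves {ε}.
Enumerating the assignments across these blanks that avoid any block or plot repeat gives 2 completions.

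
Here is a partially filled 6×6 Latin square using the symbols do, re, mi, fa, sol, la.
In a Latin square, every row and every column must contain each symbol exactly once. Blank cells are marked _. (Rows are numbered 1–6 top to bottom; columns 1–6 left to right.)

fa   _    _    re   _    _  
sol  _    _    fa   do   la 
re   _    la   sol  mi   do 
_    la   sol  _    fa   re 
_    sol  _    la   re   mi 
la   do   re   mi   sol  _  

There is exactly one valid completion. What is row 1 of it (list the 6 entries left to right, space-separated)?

fa mi do re la sol

Row 1, column 2: row 1 has {re, fa} and column 2 has {do, sol, la}, leaving only mi.
Row 1, column 3: row 1 has {re, mi, fa} and column 3 has {re, sol, la}, leaving only do.
Row 1, column 5: row 1 has {do, re, mi, fa} and column 5 has {do, re, mi, fa, sol}, leaving only la.
Row 1, column 6: row 1 has {do, re, mi, fa, la} and column 6 has {do, re, mi, la}, leaving only sol.
So row 1 reads: fa mi do re la sol.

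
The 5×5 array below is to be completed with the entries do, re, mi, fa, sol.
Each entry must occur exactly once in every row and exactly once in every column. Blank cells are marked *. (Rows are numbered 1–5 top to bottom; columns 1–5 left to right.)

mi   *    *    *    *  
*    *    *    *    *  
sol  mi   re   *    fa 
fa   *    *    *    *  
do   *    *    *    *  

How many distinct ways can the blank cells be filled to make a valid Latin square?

56

Row 1, column 2: eliminating its row and column leaves {do, re, fa, sol}.
Row 1, column 3: eliminating its row and column leaves {do, fa, sol}.
Row 1, column 4: eliminating its row and column leaves {do, re, fa, sol}.
Row 1, column 5: eliminating its row and column leaves {do, re, sol}.
Row 2, column 1: eliminating its row and column leaves {re}.
Row 2, column 2: eliminating its row and column leaves {do, re, fa, sol}.
Row 2, column 3: eliminating its row and column leaves {do, mi, fa, sol}.
Row 2, column 4: eliminating its row and column leaves {do, re, mi, fa, sol}.
Row 2, column 5: eliminating its row and column leaves {do, re, mi, sol}.
Row 3, column 4: eliminating its row and column leaves {do}.
Row 4, column 2: eliminating its row and column leaves {do, re, sol}.
Row 4, column 3: eliminating its row and column leaves {do, mi, sol}.
Row 4, column 4: eliminating its row and column leaves {do, re, mi, sol}.
Row 4, column 5: eliminating its row and column leaves {do, re, mi, sol}.
Row 5, column 2: eliminating its row and column leaves {re, fa, sol}.
Row 5, column 3: eliminating its row and column leaves {mi, fa, sol}.
Row 5, column 4: eliminating its row and column leaves {re, mi, fa, sol}.
Row 5, column 5: eliminating its row and column leaves {re, mi, sol}.
Enumerating the assignments across these blanks that avoid any row or column repeat gives 56 completions.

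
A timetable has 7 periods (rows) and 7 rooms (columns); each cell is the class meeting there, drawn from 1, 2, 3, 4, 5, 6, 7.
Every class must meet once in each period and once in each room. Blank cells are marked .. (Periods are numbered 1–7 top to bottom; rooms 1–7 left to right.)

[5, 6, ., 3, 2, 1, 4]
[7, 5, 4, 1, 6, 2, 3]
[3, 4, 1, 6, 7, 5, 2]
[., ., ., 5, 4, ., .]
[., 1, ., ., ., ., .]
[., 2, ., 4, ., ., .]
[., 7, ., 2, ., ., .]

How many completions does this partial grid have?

Period 1, room 3: eliminating its period and room leaves {7}.
Period 4, room 1: eliminating its period and room leaves {1, 2, 6}.
Period 4, room 2: eliminating its period and room leaves {3}.
Period 4, room 3: eliminating its period and room leaves {2, 3, 6, 7}.
Period 4, room 6: eliminating its period and room leaves {3, 6, 7}.
Period 4, room 7: eliminating its period and room leaves {1, 6, 7}.
Period 5, room 1: eliminating its period and room leaves {2, 4, 6}.
Period 5, room 3: eliminating its period and room leaves {2, 3, 5, 6, 7}.
Period 5, room 4: eliminating its period and room leaves {7}.
Period 5, room 5: eliminating its period and room leaves {3, 5}.
Period 5, room 6: eliminating its period and room leaves {3, 4, 6, 7}.
Period 5, room 7: eliminating its period and room leaves {5, 6, 7}.
Period 6, room 1: eliminating its period and room leaves {1, 6}.
Period 6, room 3: eliminating its period and room leaves {3, 5, 6, 7}.
Period 6, room 5: eliminating its period and room leaves {1, 3, 5}.
Period 6, room 6: eliminating its period and room leaves {3, 6, 7}.
Period 6, room 7: eliminating its period and room leaves {1, 5, 6, 7}.
Period 7, room 1: eliminating its period and room leaves {1, 4, 6}.
Period 7, room 3: eliminating its period and room leaves {3, 5, 6}.
Period 7, room 5: eliminating its period and room leaves {1, 3, 5}.
Period 7, room 6: eliminating its period and room leaves {3, 4, 6}.
Period 7, room 7: eliminating its period and room leaves {1, 5, 6}.
Enumerating the assignments across these blanks that avoid any period or room repeat gives 12 completions.

12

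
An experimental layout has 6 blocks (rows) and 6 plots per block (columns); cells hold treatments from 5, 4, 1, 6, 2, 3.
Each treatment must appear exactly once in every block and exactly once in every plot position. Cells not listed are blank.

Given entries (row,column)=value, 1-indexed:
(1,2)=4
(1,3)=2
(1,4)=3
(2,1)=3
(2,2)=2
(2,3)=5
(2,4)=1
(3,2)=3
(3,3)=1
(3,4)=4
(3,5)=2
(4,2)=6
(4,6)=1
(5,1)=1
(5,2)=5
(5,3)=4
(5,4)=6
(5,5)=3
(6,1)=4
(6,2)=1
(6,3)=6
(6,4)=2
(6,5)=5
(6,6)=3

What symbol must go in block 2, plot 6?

Block 4, plot 3: block 4 has {1, 6} and plot 3 has {5, 4, 1, 6, 2}, leaving only 3.
Block 4, plot 4: block 4 has {1, 6, 3} and plot 4 has {4, 1, 6, 2, 3}, leaving only 5.
Block 4, plot 1: block 4 has {5, 1, 6, 3} and plot 1 has {4, 1, 3}, leaving only 2.
Block 4, plot 5: block 4 has {5, 1, 6, 2, 3} and plot 5 has {5, 2, 3}, leaving only 4.
Block 2, plot 5: block 2 has {5, 1, 2, 3} and plot 5 has {5, 4, 2, 3}, leaving only 6.
Block 2 already has {5, 1, 6, 2, 3} and plot 6 already has {1, 3}, so block 2, plot 6 must be 4.

4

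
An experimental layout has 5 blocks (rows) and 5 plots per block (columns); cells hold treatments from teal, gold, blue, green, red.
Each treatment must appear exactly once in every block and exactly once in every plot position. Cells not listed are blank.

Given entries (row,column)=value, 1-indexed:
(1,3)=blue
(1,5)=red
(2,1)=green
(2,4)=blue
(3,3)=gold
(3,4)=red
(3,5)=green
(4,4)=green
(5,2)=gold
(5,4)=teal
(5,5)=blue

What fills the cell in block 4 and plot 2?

Block 1, plot 4: block 1 has {blue, red} and plot 4 has {teal, blue, green, red}, leaving only gold.
Block 1, plot 1: block 1 has {gold, blue, red} and plot 1 has {green}, leaving only teal.
Block 1, plot 2: block 1 has {teal, gold, blue, red} and plot 2 has {gold}, leaving only green.
Block 3, plot 1: block 3 has {gold, green, red} and plot 1 has {teal, green}, leaving only blue.
Block 3, plot 2: block 3 has {gold, blue, green, red} and plot 2 has {gold, green}, leaving only teal.
Block 2, plot 2: block 2 has {blue, green} and plot 2 has {teal, gold, green}, leaving only red.
Block 4 already has {green} and plot 2 already has {teal, gold, green, red}, so block 4, plot 2 must be blue.

blue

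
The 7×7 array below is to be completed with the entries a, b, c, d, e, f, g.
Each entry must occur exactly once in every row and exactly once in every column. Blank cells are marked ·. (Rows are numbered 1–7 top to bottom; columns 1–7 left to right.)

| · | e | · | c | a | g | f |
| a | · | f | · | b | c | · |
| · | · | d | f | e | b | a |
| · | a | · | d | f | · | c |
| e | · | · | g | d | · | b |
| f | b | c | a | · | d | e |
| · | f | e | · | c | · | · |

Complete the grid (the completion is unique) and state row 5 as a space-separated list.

Row 5, column 2: row 5 has {b, d, e, g} and column 2 has {a, b, e, f}, leaving only c.
Row 5, column 3: row 5 has {b, c, d, e, g} and column 3 has {c, d, e, f}, leaving only a.
Row 5, column 6: row 5 has {a, b, c, d, e, g} and column 6 has {b, c, d, g}, leaving only f.
So row 5 reads: e c a g d f b.

e c a g d f b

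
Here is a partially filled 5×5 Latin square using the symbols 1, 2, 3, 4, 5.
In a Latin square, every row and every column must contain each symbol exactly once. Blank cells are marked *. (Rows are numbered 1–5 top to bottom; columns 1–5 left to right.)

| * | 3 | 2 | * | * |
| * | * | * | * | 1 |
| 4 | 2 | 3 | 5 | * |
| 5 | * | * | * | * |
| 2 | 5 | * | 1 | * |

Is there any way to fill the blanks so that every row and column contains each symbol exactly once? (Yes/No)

Row 3, column 5: row 3 together with column 5 already contain {1, 2, 3, 4, 5} — every symbol — so nothing can go there. The grid has no valid completion.

No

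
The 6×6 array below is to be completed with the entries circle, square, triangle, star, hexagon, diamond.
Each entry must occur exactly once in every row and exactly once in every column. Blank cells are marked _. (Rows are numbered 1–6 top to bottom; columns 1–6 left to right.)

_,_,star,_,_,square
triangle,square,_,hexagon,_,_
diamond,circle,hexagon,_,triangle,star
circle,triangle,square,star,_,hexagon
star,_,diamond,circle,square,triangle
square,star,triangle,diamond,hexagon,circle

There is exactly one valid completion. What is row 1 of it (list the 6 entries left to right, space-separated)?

hexagon diamond star triangle circle square

Row 1, column 1: row 1 has {square, star} and column 1 has {circle, square, triangle, star, diamond}, leaving only hexagon.
Row 1, column 2: row 1 has {square, star, hexagon} and column 2 has {circle, square, triangle, star}, leaving only diamond.
Row 1, column 4: row 1 has {square, star, hexagon, diamond} and column 4 has {circle, star, hexagon, diamond}, leaving only triangle.
Row 1, column 5: row 1 has {square, triangle, star, hexagon, diamond} and column 5 has {square, triangle, hexagon}, leaving only circle.
So row 1 reads: hexagon diamond star triangle circle square.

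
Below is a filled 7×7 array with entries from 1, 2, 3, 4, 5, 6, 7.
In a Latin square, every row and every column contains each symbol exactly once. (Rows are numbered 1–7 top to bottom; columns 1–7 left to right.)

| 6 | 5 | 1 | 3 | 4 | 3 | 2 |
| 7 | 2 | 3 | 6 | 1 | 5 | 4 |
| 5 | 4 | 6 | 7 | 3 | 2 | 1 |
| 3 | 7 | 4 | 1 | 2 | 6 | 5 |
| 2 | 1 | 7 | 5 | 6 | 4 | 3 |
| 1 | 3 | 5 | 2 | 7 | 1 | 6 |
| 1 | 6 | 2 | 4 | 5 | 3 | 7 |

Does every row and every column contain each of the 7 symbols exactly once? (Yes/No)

No

Row 6 contains 1 twice (at columns 1 and 6); row 1 is also not a permutation.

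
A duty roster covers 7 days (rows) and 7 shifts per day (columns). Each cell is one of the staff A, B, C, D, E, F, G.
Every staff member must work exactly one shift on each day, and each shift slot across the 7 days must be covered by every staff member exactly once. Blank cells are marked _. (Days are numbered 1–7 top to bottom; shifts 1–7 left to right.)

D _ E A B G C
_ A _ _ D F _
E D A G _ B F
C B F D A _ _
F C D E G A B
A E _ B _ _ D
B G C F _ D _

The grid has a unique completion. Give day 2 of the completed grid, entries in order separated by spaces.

Day 2, shift 1: day 2 has {A, D, F} and shift 1 has {A, B, C, D, E, F}, leaving only G.
Day 2, shift 3: day 2 has {A, D, F, G} and shift 3 has {A, C, D, E, F}, leaving only B.
Day 2, shift 4: day 2 has {A, B, D, F, G} and shift 4 has {A, B, D, E, F, G}, leaving only C.
Day 2, shift 7: day 2 has {A, B, C, D, F, G} and shift 7 has {B, C, D, F}, leaving only E.
So day 2 reads: G A B C D F E.

G A B C D F E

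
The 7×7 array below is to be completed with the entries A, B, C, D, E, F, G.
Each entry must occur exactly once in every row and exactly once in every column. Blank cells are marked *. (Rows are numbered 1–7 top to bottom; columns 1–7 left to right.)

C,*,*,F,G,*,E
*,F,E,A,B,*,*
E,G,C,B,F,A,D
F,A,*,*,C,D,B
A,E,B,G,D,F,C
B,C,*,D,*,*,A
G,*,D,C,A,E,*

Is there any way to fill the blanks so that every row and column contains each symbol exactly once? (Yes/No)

No row or column among the givens repeats a symbol, and propagating forced cells runs into no contradiction.
One valid completion exists (for instance, C D A F G B E / D F E A B C G / E G C B F A D / F A G E C D B / A E B G D F C / B C F D E G A / G B D C A E F).

Yes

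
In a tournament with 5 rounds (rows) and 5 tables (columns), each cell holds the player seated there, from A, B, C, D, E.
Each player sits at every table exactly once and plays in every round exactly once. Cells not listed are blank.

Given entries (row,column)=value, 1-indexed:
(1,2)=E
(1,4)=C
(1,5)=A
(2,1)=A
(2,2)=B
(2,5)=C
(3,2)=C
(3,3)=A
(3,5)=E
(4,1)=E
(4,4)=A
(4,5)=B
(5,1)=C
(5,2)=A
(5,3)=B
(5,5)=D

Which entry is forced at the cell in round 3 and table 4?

B

Round 1, table 3: round 1 has {A, C, E} and table 3 has {A, B}, leaving only D.
Round 1, table 1: round 1 has {A, C, D, E} and table 1 has {A, C, E}, leaving only B.
Round 2, table 3: round 2 has {A, B, C} and table 3 has {A, B, D}, leaving only E.
Round 2, table 4: round 2 has {A, B, C, E} and table 4 has {A, C}, leaving only D.
Round 3 already has {A, C, E} and table 4 already has {A, C, D}, so round 3, table 4 must be B.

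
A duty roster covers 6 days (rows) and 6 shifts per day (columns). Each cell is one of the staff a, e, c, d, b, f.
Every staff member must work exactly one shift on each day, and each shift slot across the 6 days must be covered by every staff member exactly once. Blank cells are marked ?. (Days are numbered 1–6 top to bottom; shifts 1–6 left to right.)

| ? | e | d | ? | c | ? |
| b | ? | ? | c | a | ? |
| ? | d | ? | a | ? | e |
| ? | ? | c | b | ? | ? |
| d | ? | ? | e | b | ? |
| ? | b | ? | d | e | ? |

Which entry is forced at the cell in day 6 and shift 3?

a

Day 1, shift 4: day 1 has {e, c, d} and shift 4 has {a, e, c, d, b}, leaving only f.
Day 1, shift 1: day 1 has {e, c, d, f} and shift 1 has {d, b}, leaving only a.
Day 1, shift 6: day 1 has {a, e, c, d, f} and shift 6 has {e}, leaving only b.
Day 2, shift 2: day 2 has {a, c, b} and shift 2 has {e, d, b}, leaving only f.
Day 2, shift 3: day 2 has {a, c, b, f} and shift 3 has {c, d}, leaving only e.
Day 2, shift 6: day 2 has {a, e, c, b, f} and shift 6 has {e, b}, leaving only d.
Day 3, shift 5: day 3 has {a, e, d} and shift 5 has {a, e, c, b}, leaving only f.
Day 3, shift 1: day 3 has {a, e, d, f} and shift 1 has {a, d, b}, leaving only c.
Day 3, shift 3: day 3 has {a, e, c, d, f} and shift 3 has {e, c, d}, leaving only b.
Day 4, shift 2: day 4 has {c, b} and shift 2 has {e, d, b, f}, leaving only a.
Day 4, shift 5: day 4 has {a, c, b} and shift 5 has {a, e, c, b, f}, leaving only d.
Day 4, shift 6: day 4 has {a, c, d, b} and shift 6 has {e, d, b}, leaving only f.
Day 4, shift 1: day 4 has {a, c, d, b, f} and shift 1 has {a, c, d, b}, leaving only e.
Day 5, shift 2: day 5 has {e, d, b} and shift 2 has {a, e, d, b, f}, leaving only c.
Day 5, shift 6: day 5 has {e, c, d, b} and shift 6 has {e, d, b, f}, leaving only a.
Day 5, shift 3: day 5 has {a, e, c, d, b} and shift 3 has {e, c, d, b}, leaving only f.
Day 6 already has {e, d, b} and shift 3 already has {e, c, d, b, f}, so day 6, shift 3 must be a.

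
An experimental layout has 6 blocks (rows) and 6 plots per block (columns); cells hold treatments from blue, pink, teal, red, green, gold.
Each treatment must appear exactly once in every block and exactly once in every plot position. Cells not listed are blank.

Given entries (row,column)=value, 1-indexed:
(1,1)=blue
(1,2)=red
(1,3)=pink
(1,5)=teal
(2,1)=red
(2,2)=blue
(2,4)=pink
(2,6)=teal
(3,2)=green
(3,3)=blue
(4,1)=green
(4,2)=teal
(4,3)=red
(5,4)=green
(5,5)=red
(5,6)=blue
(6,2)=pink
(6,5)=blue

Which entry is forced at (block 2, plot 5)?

Block 1, plot 4: block 1 has {blue, pink, teal, red} and plot 4 has {pink, green}, leaving only gold.
Block 1, plot 6: block 1 has {blue, pink, teal, red, gold} and plot 6 has {blue, teal}, leaving only green.
Block 4, plot 4: block 4 has {teal, red, green} and plot 4 has {pink, green, gold}, leaving only blue.
Block 5, plot 2: block 5 has {blue, red, green} and plot 2 has {blue, pink, teal, red, green}, leaving only gold.
Block 5, plot 3: block 5 has {blue, red, green, gold} and plot 3 has {blue, pink, red}, leaving only teal.
Block 5, plot 1: block 5 has {blue, teal, red, green, gold} and plot 1 has {blue, red, green}, leaving only pink.
Block 2, plot 5 is narrowed to {green, gold}.
If it were gold, then block 4, plot 5 would be left with no valid symbol.
So block 2, plot 5 must be green.

green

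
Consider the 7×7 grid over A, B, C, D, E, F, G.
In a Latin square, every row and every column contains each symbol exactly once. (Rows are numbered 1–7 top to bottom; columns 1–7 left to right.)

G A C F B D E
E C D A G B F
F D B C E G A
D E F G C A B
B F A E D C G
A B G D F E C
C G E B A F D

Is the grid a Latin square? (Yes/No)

Each row is a permutation of the 7 symbols, and so is each column.

Yes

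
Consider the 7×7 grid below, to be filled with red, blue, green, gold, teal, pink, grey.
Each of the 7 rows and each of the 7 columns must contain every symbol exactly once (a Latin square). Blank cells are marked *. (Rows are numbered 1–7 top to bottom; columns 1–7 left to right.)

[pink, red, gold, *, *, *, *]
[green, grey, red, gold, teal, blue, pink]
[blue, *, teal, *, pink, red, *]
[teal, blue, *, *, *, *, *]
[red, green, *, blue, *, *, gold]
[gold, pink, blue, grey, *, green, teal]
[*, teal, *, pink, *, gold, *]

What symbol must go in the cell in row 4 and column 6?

Row 3, column 2: row 3 has {red, blue, teal, pink} and column 2 has {red, blue, green, teal, pink, grey}, leaving only gold.
Row 3, column 4: row 3 has {red, blue, gold, teal, pink} and column 4 has {blue, gold, pink, grey}, leaving only green.
Row 1, column 4: row 1 has {red, gold, pink} and column 4 has {blue, green, gold, pink, grey}, leaving only teal.
Row 1, column 6: row 1 has {red, gold, teal, pink} and column 6 has {red, blue, green, gold}, leaving only grey.
Row 4 already has {blue, teal} and column 6 already has {red, blue, green, gold, grey}, so row 4, column 6 must be pink.

pink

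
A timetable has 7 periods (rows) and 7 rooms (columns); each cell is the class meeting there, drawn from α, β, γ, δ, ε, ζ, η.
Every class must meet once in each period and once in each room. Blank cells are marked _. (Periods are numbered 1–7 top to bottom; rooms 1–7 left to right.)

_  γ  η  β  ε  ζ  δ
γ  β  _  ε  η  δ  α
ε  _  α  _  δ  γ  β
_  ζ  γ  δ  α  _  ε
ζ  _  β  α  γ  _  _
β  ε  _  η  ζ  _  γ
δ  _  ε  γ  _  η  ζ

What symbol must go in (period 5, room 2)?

Period 1, room 1: period 1 has {β, γ, δ, ε, ζ, η} and room 1 has {β, γ, δ, ε, ζ}, leaving only α.
Period 2, room 3: period 2 has {α, β, γ, δ, ε, η} and room 3 has {α, β, γ, ε, η}, leaving only ζ.
Period 3, room 2: period 3 has {α, β, γ, δ, ε} and room 2 has {β, γ, ε, ζ}, leaving only η.
Period 5 already has {α, β, γ, ζ} and room 2 already has {β, γ, ε, ζ, η}, so period 5, room 2 must be δ.

δ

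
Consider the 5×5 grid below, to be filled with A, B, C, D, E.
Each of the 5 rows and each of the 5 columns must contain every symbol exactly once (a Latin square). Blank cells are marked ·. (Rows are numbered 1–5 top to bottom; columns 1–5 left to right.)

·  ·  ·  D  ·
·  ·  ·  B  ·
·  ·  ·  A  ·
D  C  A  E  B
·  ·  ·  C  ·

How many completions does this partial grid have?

Row 1, column 1: eliminating its row and column leaves {A, B, C, E}.
Row 1, column 2: eliminating its row and column leaves {A, B, E}.
Row 1, column 3: eliminating its row and column leaves {B, C, E}.
Row 1, column 5: eliminating its row and column leaves {A, C, E}.
Row 2, column 1: eliminating its row and column leaves {A, C, E}.
Row 2, column 2: eliminating its row and column leaves {A, D, E}.
Row 2, column 3: eliminating its row and column leaves {C, D, E}.
Row 2, column 5: eliminating its row and column leaves {A, C, D, E}.
Row 3, column 1: eliminating its row and column leaves {B, C, E}.
Row 3, column 2: eliminating its row and column leaves {B, D, E}.
Row 3, column 3: eliminating its row and column leaves {B, C, D, E}.
Row 3, column 5: eliminating its row and column leaves {C, D, E}.
Row 5, column 1: eliminating its row and column leaves {A, B, E}.
Row 5, column 2: eliminating its row and column leaves {A, B, D, E}.
Row 5, column 3: eliminating its row and column leaves {B, D, E}.
Row 5, column 5: eliminating its row and column leaves {A, D, E}.
Enumerating the assignments across these blanks that avoid any row or column repeat gives 56 completions.

56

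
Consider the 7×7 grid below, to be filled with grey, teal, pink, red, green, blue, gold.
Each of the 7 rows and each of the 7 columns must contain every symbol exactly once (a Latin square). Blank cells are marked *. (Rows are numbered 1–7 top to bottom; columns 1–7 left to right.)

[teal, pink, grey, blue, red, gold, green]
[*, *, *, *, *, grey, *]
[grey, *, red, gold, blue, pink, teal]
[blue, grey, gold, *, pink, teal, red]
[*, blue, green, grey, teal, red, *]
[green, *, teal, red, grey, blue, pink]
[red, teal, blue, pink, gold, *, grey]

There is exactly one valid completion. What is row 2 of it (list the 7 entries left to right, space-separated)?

Row 2, column 3: row 2 has {grey} and column 3 has {grey, teal, red, green, blue, gold}, leaving only pink.
Row 2, column 1: row 2 has {grey, pink} and column 1 has {grey, teal, red, green, blue}, leaving only gold.
Row 2, column 5: row 2 has {grey, pink, gold} and column 5 has {grey, teal, pink, red, blue, gold}, leaving only green.
Row 2, column 2: row 2 has {grey, pink, green, gold} and column 2 has {grey, teal, pink, blue}, leaving only red.
Row 2, column 4: row 2 has {grey, pink, red, green, gold} and column 4 has {grey, pink, red, blue, gold}, leaving only teal.
Row 2, column 7: row 2 has {grey, teal, pink, red, green, gold} and column 7 has {grey, teal, pink, red, green}, leaving only blue.
So row 2 reads: gold red pink teal green grey blue.

gold red pink teal green grey blue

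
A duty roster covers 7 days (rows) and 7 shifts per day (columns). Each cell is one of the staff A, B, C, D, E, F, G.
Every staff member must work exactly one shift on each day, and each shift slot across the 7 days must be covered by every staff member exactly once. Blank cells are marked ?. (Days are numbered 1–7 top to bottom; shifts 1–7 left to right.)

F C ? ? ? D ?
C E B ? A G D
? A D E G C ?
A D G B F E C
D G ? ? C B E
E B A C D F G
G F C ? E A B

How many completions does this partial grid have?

Day 1, shift 3: eliminating its day and shift leaves {E}.
Day 1, shift 4: eliminating its day and shift leaves {A, G}.
Day 1, shift 5: eliminating its day and shift leaves {B}.
Day 1, shift 7: eliminating its day and shift leaves {A}.
Day 2, shift 4: eliminating its day and shift leaves {F}.
Day 3, shift 1: eliminating its day and shift leaves {B}.
Day 3, shift 7: eliminating its day and shift leaves {F}.
Day 5, shift 3: eliminating its day and shift leaves {F}.
Day 5, shift 4: eliminating its day and shift leaves {A, F}.
Day 7, shift 4: eliminating its day and shift leaves {D}.
Only one assignment across all blanks avoids any day or shift repeat, giving 1 completion.

1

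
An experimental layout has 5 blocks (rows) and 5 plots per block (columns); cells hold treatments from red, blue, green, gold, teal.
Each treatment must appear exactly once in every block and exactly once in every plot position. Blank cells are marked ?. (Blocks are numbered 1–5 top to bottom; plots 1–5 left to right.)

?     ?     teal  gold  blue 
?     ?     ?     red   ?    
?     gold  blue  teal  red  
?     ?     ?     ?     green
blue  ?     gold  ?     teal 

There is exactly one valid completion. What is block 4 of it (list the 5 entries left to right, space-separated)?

gold teal red blue green

Block 4, plot 3: block 4 has {green} and plot 3 has {blue, gold, teal}, leaving only red.
Block 4, plot 4: block 4 has {red, green} and plot 4 has {red, gold, teal}, leaving only blue.
Block 4, plot 2: block 4 has {red, blue, green} and plot 2 has {gold}, leaving only teal.
Block 4, plot 1: block 4 has {red, blue, green, teal} and plot 1 has {blue}, leaving only gold.
So block 4 reads: gold teal red blue green.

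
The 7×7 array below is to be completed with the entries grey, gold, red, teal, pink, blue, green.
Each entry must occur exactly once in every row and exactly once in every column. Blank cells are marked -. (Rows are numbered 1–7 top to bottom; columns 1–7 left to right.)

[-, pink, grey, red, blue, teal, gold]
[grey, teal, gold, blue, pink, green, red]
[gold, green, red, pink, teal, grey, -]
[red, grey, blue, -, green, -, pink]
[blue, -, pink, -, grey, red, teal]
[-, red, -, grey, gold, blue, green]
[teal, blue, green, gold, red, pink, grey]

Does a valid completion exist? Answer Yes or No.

No row or column among the givens repeats a symbol, and propagating forced cells runs into no contradiction.
One valid completion exists (for instance, green pink grey red blue teal gold / grey teal gold blue pink green red / gold green red pink teal grey blue / red grey blue teal green gold pink / blue gold pink green grey red teal / pink red teal grey gold blue green / teal blue green gold red pink grey).

Yes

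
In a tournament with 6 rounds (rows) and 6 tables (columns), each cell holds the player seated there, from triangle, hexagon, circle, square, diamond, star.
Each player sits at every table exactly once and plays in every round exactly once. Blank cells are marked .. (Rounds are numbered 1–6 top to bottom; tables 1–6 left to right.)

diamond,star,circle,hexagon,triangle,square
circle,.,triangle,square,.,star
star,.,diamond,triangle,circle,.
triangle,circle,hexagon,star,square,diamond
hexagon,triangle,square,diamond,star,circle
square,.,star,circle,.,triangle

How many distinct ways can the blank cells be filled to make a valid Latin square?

2

Round 2, table 2: eliminating its round and table leaves {hexagon, diamond}.
Round 2, table 5: eliminating its round and table leaves {hexagon, diamond}.
Round 3, table 2: eliminating its round and table leaves {hexagon, square}.
Round 3, table 6: eliminating its round and table leaves {hexagon}.
Round 6, table 2: eliminating its round and table leaves {hexagon, diamond}.
Round 6, table 5: eliminating its round and table leaves {hexagon, diamond}.
Enumerating the assignments across these blanks that avoid any round or table repeat gives 2 completions.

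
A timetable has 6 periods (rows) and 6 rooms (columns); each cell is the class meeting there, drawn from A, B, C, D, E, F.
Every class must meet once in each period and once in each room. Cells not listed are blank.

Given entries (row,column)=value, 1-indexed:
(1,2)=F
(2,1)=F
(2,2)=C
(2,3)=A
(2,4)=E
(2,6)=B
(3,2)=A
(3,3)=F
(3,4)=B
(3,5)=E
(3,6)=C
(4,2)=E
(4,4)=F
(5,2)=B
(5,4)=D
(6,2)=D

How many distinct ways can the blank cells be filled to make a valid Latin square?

Period 1, room 1: eliminating its period and room leaves {A, B, C, D, E}.
Period 1, room 3: eliminating its period and room leaves {B, C, D, E}.
Period 1, room 4: eliminating its period and room leaves {A, C}.
Period 1, room 5: eliminating its period and room leaves {A, B, C, D}.
Period 1, room 6: eliminating its period and room leaves {A, D, E}.
Period 2, room 5: eliminating its period and room leaves {D}.
Period 3, room 1: eliminating its period and room leaves {D}.
Period 4, room 1: eliminating its period and room leaves {A, B, C, D}.
Period 4, room 3: eliminating its period and room leaves {B, C, D}.
Period 4, room 5: eliminating its period and room leaves {A, B, C, D}.
Period 4, room 6: eliminating its period and room leaves {A, D}.
Period 5, room 1: eliminating its period and room leaves {A, C, E}.
Period 5, room 3: eliminating its period and room leaves {C, E}.
Period 5, room 5: eliminating its period and room leaves {A, C, F}.
Period 5, room 6: eliminating its period and room leaves {A, E, F}.
Period 6, room 1: eliminating its period and room leaves {A, B, C, E}.
Period 6, room 3: eliminating its period and room leaves {B, C, E}.
Period 6, room 4: eliminating its period and room leaves {A, C}.
Period 6, room 5: eliminating its period and room leaves {A, B, C, F}.
Period 6, room 6: eliminating its period and room leaves {A, E, F}.
Enumerating the assignments across these blanks that avoid any period or room repeat gives 26 completions.

26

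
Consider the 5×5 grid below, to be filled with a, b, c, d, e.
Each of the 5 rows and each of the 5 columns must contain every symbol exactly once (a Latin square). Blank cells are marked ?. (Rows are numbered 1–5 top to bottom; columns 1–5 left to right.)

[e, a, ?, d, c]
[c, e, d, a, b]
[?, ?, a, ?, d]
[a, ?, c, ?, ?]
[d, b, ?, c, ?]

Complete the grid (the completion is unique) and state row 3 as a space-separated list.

b c a e d

Row 3, column 1: row 3 has {a, d} and column 1 has {a, c, d, e}, leaving only b.
Row 3, column 2: row 3 has {a, b, d} and column 2 has {a, b, e}, leaving only c.
Row 3, column 4: row 3 has {a, b, c, d} and column 4 has {a, c, d}, leaving only e.
So row 3 reads: b c a e d.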